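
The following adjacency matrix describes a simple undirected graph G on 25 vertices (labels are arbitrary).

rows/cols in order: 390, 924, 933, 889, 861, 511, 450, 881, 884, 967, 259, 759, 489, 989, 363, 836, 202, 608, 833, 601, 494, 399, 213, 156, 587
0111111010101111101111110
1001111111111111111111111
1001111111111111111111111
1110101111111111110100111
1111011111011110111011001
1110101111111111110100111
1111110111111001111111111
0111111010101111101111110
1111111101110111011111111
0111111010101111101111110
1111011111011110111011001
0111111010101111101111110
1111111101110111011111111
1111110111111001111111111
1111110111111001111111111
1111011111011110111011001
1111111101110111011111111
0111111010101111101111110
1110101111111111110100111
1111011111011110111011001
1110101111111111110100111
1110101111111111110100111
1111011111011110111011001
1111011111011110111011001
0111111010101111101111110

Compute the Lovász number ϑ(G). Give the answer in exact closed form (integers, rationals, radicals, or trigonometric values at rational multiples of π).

6

N(884) = {390, 924, 933, 889, 861, 511, 450, 881, 967, 259, 759, 989, 363, 836, 608, 833, 601, 494, 399, 213, 156, 587}, |N(884)| = 22.
N(399) = {390, 924, 933, 861, 450, 881, 884, 967, 259, 759, 489, 989, 363, 836, 202, 608, 601, 213, 156, 587}, |N(399)| = 20.
N(511) = {390, 924, 933, 861, 450, 881, 884, 967, 259, 759, 489, 989, 363, 836, 202, 608, 601, 213, 156, 587}, |N(511)| = 20.
N(213) = {390, 924, 933, 889, 511, 450, 881, 884, 967, 759, 489, 989, 363, 202, 608, 833, 494, 399, 587}, |N(213)| = 19.
6 parts of sizes [6, 6, 5, 3, 3, 2]; α(G) = 6 = ϑ (perfect).
Numerically 6.000000000.
6 ≤ 6 ≤ 6: collapsed.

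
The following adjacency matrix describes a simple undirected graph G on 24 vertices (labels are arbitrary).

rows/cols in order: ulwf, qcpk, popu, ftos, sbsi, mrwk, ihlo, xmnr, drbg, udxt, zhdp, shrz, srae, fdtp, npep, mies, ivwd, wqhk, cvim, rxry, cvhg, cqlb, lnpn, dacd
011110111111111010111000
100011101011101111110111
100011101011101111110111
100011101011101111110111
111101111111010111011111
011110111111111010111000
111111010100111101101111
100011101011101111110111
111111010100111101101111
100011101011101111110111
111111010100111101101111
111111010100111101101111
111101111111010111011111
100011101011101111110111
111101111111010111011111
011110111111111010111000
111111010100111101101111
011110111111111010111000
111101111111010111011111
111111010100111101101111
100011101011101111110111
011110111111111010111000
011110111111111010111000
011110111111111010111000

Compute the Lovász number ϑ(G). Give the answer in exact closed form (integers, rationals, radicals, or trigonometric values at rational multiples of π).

7

N(mies) = {qcpk, popu, ftos, sbsi, ihlo, xmnr, drbg, udxt, zhdp, shrz, srae, fdtp, npep, ivwd, cvim, rxry, cvhg}, |N(mies)| = 17.
deg(dacd) = 17; N(dacd) = {qcpk, popu, ftos, sbsi, ihlo, xmnr, drbg, udxt, zhdp, shrz, srae, fdtp, npep, ivwd, cvim, rxry, cvhg}.
deg(ihlo) = 18; N(ihlo) = {ulwf, qcpk, popu, ftos, sbsi, mrwk, xmnr, udxt, srae, fdtp, npep, mies, wqhk, cvim, cvhg, cqlb, lnpn, dacd}.
deg(lnpn) = 17; N(lnpn) = {qcpk, popu, ftos, sbsi, ihlo, xmnr, drbg, udxt, zhdp, shrz, srae, fdtp, npep, ivwd, cvim, rxry, cvhg}.
Complete 4-partite, parts [7, 7, 6, 4]: perfect, ϑ = α = 7.
ϑ(G) ≈ 7.0000000.
7 ≤ 7 ≤ 7: collapsed.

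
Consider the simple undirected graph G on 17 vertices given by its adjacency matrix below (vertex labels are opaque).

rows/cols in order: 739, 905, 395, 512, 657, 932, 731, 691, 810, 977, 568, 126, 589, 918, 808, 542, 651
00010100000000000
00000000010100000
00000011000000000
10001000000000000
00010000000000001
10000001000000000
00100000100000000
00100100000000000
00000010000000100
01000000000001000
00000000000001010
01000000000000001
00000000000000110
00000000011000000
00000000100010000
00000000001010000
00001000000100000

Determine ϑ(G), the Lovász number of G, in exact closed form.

17*cos(pi/17)/(cos(pi/17) + 1)

deg(932) = 2; N(932) = {739, 691}.
N(905) = {977, 126}, |N(905)| = 2.
Vertex 731 has 2 neighbors: 395, 810.
N(126) = {905, 651}, |N(126)| = 2.
Every vertex has degree 2 (N=17); this is C_{17}, the 17-cycle.
spec(A) ≈ [2.0, 1.865, 1.478, 0.891, 0.185, -0.547, -1.205, -1.7, -1.966] (distinct, 3 d.p.).
With N=17: ϑ(G) = 17·(-(-1)*2*cos(pi/17))/(2−(-2*cos(pi/17))) = 17*cos(pi/17)/(cos(pi/17) + 1).
ϑ(G) ≈ 8.4270.
α=8, χ(Ḡ)=9; ϑ=17*cos(pi/17)/(cos(pi/17) + 1) lies between (both strict).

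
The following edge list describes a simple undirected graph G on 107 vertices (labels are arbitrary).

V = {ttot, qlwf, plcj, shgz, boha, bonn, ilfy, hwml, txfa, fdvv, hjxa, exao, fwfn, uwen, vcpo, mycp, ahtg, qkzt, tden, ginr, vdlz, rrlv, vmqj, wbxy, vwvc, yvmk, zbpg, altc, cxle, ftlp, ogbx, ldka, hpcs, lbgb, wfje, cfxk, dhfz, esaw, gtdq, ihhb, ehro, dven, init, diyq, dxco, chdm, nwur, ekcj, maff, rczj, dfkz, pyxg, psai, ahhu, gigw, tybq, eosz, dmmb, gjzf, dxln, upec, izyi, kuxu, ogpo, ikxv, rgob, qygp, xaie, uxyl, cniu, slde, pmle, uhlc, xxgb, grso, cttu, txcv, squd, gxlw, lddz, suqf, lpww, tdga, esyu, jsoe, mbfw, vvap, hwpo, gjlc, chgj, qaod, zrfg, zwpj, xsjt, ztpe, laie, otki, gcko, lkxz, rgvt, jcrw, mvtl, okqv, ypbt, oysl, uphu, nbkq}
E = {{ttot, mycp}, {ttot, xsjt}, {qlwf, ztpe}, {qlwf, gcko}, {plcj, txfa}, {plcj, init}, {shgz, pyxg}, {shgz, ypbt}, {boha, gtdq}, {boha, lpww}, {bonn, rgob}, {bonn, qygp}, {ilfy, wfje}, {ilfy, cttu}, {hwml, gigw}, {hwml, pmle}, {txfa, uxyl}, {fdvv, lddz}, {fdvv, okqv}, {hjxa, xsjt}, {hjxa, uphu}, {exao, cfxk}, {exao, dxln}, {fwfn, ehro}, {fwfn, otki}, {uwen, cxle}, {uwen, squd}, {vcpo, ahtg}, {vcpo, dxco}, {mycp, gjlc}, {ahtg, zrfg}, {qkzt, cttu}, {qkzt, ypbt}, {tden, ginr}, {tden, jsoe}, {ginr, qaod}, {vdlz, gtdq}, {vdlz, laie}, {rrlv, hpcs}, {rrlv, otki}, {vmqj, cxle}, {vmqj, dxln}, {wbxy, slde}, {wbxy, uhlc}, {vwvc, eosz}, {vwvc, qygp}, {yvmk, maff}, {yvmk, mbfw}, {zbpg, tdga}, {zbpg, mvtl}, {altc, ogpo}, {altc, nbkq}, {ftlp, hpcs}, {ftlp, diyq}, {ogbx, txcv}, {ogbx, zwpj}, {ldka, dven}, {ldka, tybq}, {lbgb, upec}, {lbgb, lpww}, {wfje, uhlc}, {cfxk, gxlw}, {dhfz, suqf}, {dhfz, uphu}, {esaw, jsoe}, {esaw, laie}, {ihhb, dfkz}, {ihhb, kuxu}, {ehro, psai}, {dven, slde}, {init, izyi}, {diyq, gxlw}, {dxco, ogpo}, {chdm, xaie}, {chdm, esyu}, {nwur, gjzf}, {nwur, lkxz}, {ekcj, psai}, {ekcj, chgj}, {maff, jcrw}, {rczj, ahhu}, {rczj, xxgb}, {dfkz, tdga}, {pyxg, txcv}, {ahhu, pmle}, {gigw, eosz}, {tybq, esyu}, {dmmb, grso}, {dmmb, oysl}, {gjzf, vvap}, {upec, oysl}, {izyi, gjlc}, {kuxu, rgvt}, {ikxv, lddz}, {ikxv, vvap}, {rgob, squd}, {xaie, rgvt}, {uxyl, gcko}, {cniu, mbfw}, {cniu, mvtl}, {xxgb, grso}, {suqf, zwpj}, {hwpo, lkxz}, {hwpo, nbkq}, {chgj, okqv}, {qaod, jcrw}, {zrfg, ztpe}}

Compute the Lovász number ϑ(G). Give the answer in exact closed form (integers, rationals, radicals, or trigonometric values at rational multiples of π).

107*cos(pi/107)/(cos(pi/107) + 1)

Vertex esyu has 2 neighbors: chdm, tybq.
N(grso) = {dmmb, xxgb}, |N(grso)| = 2.
Vertex ehro has 2 neighbors: fwfn, psai.
N(yvmk) = {maff, mbfw}, |N(yvmk)| = 2.
107-vertex 2-regular graph: the odd cycle C_{107}.
Distinct eigenvalues (to 5 d.p.): [2.0, 1.99655, 1.98622, 1.96905, 1.94508, 1.91441, 1.87714, 1.8334, 1.78334, 1.72714, 1.66498, 1.59707, 1.52367, 1.44501, 1.36137, 1.27304, 1.18032, 1.08353, 0.983, 0.87909, 0.77214, 0.66254, 0.55065, 0.43686, 0.32157, 0.20516, 0.08805, -0.02936, -0.14667, -0.26348, -0.37938, -0.49397, -0.60685, -0.71765, -0.82597, -0.93145, -1.03371, -1.13241, -1.22721, -1.31777, -1.40379, -1.48498, -1.56104, -1.63173, -1.69679, -1.756, -1.80915, -1.85607, -1.8966, -1.93058, -1.95791, -1.97849, -1.99225, -1.99914].
With N=107: ϑ(G) = 107·(-(-1)*2*cos(pi/107))/(2−(-2*cos(pi/107))) = 107*cos(pi/107)/(cos(pi/107) + 1).
ϑ(G) ≈ 53.4884684.
α=53, χ(Ḡ)=54; ϑ=107*cos(pi/107)/(cos(pi/107) + 1) lies between (both strict).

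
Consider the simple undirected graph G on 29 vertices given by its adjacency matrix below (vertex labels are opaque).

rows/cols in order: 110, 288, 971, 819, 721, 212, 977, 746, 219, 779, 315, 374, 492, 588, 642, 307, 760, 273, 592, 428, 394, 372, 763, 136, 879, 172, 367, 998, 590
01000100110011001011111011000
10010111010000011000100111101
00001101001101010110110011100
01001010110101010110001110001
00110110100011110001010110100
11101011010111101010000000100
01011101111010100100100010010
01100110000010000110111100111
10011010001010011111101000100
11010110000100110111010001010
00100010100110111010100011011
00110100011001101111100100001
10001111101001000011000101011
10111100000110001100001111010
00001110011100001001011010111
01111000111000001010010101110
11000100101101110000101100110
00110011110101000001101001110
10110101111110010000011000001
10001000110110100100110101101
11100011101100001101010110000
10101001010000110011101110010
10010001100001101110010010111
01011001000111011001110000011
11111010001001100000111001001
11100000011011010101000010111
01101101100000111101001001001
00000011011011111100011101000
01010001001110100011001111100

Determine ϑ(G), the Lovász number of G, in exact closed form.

deg(212) = 14; N(212) = {110, 288, 971, 721, 977, 746, 779, 374, 492, 588, 642, 760, 592, 367}.
Vertex 971 has 14 neighbors: 721, 212, 746, 315, 374, 588, 307, 273, 592, 394, 372, 879, 172, 367.
deg(721) = 14; N(721) = {971, 819, 212, 977, 219, 492, 588, 642, 307, 428, 372, 136, 879, 367}.
Vertex 307 has 14 neighbors: 288, 971, 819, 721, 219, 779, 315, 760, 592, 372, 136, 172, 367, 998.
deg(v) = 14 for all v (|V|=29); strongly regular (29,14,6,7).
spec(A) ≈ [14.0, 2.1926, -3.1926] (distinct, 4 d.p.).
−29·(-sqrt(29)/2 - 1/2) / ((14)−(-sqrt(29)/2 - 1/2)) = sqrt(29) = ϑ(G).
ϑ(G) ≈ 5.3852.

sqrt(29)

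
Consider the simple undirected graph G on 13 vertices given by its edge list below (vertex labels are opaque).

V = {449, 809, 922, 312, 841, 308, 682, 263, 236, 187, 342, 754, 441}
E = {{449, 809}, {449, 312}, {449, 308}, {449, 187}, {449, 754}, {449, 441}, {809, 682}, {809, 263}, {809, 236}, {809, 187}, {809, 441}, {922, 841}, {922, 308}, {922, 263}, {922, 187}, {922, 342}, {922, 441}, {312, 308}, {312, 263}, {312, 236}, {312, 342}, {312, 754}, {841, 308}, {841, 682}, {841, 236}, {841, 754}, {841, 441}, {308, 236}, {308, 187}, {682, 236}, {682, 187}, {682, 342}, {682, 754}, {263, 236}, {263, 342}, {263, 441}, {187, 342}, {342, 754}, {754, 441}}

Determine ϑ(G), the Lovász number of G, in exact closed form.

sqrt(13)

N(312) = {449, 308, 263, 236, 342, 754}, |N(312)| = 6.
deg(187) = 6; N(187) = {449, 809, 922, 308, 682, 342}.
deg(342) = 6; N(342) = {922, 312, 682, 263, 187, 754}.
deg(441) = 6; N(441) = {449, 809, 922, 841, 263, 754}.
Regular of degree 6 on 13 vertices: SR(13,6,2,3) — a Paley graph.
A has 3 distinct eigenvalues ≈ [6.0, 1.302776, -2.302776].
−13·(-sqrt(13)/2 - 1/2) / ((6)−(-sqrt(13)/2 - 1/2)) = sqrt(13) = ϑ(G).
≈ 3.6055513 (to 7 d.p.).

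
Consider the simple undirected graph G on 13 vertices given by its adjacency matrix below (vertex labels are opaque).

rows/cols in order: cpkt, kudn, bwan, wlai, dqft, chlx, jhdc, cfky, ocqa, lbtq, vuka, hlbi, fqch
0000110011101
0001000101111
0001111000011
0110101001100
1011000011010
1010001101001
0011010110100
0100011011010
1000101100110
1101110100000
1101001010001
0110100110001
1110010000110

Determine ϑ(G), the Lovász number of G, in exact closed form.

N(hlbi) = {kudn, bwan, dqft, cfky, ocqa, fqch}, |N(hlbi)| = 6.
Vertex kudn has 6 neighbors: wlai, cfky, lbtq, vuka, hlbi, fqch.
N(chlx) = {cpkt, bwan, jhdc, cfky, lbtq, fqch}, |N(chlx)| = 6.
deg(bwan) = 6; N(bwan) = {wlai, dqft, chlx, jhdc, hlbi, fqch}.
Regular of degree 6 on 13 vertices: Paley(13): SR with (k,λ,μ)=(6,2,3).
spec(A) ≈ [6.0, 1.303, -2.303] (distinct, 3 d.p.).
With N=13: ϑ(G) = 13·(-(-sqrt(13)/2 - 1/2))/(6−(-sqrt(13)/2 - 1/2)) = sqrt(13).
= 3.6055513… (decimal).

sqrt(13)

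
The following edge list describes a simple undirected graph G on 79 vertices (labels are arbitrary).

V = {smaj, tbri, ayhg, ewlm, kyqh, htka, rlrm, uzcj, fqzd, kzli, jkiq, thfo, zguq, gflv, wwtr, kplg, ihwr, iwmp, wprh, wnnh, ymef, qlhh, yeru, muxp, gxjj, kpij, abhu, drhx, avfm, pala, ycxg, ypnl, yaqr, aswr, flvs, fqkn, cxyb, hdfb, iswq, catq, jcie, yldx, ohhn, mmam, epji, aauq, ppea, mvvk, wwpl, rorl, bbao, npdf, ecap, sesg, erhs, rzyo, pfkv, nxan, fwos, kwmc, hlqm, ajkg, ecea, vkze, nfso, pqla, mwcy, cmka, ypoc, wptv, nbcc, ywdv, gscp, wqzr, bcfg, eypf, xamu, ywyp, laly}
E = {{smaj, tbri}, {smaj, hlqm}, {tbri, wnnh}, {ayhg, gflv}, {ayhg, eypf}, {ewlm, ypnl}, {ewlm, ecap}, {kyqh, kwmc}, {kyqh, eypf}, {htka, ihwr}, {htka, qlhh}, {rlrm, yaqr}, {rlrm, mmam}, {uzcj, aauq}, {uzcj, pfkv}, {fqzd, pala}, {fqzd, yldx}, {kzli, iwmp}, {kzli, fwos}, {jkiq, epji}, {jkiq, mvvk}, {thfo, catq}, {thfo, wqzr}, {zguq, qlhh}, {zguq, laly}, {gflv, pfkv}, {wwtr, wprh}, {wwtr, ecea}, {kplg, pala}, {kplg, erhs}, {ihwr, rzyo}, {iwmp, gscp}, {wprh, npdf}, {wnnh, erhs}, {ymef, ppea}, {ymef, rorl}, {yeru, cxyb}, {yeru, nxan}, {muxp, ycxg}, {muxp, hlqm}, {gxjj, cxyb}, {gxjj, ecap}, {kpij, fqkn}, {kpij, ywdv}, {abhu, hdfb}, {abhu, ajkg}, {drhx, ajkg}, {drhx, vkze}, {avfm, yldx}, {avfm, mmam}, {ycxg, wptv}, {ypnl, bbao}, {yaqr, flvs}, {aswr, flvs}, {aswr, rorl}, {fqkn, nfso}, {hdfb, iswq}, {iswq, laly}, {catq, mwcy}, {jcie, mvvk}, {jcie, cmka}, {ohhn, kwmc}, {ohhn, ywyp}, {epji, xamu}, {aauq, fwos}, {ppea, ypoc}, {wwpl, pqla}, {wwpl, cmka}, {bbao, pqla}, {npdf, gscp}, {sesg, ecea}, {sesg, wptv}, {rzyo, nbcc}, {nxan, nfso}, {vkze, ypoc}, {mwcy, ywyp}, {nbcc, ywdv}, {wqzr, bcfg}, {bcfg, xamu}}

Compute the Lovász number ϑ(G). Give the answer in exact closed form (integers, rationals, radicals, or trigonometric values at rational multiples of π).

Vertex wptv has 2 neighbors: ycxg, sesg.
N(kzli) = {iwmp, fwos}, |N(kzli)| = 2.
N(ecap) = {ewlm, gxjj}, |N(ecap)| = 2.
N(mvvk) = {jkiq, jcie}, |N(mvvk)| = 2.
Every vertex has degree 2 (N=79); this is C_{79}, the 79-cycle.
A has 40 distinct eigenvalues ≈ [2.0, 1.993678, 1.974751, 1.943339, 1.89964, 1.843932, 1.776565, 1.697967, 1.608633, 1.509129, 1.400084, 1.282187, 1.156184, 1.022871, 0.883091, 0.737728, 0.587701, 0.433958, 0.277471, 0.11923, -0.039764, -0.198508, -0.355996, -0.511233, -0.663239, -0.811051, -0.953735, -1.09039, -1.22015, -1.342197, -1.455758, -1.560115, -1.654608, -1.738641, -1.811681, -1.873267, -1.92301, -1.960595, -1.985784, -1.998419].
With N=79: ϑ(G) = 79·(-(-1)*2*cos(pi/79))/(2−(-2*cos(pi/79))) = 79*cos(pi/79)/(cos(pi/79) + 1).
ϑ(G) ≈ 39.484379.
39 ≤ 79*cos(pi/79)/(cos(pi/79) + 1) ≤ 40: both strict.

79*cos(pi/79)/(cos(pi/79) + 1)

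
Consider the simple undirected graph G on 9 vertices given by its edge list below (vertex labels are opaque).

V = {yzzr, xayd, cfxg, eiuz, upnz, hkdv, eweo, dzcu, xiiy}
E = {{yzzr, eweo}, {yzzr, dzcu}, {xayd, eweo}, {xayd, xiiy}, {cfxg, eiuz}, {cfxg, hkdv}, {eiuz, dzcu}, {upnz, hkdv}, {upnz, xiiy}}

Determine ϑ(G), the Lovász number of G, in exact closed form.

deg(dzcu) = 2; N(dzcu) = {yzzr, eiuz}.
deg(upnz) = 2; N(upnz) = {hkdv, xiiy}.
N(hkdv) = {cfxg, upnz}, |N(hkdv)| = 2.
N(xiiy) = {xayd, upnz}, |N(xiiy)| = 2.
9-vertex 2-regular graph: the odd cycle C_{9}.
spec(A) ≈ [2.0, 1.53209, 0.3473, -1.0, -1.87939] (distinct, 5 d.p.).
Lovász (edge-transitive): ϑ = −9·(-2*cos(pi/9))/((2)−(-2*cos(pi/9))) = 9*cos(pi/9)/(cos(pi/9) + 1).
Numerically 4.36009.
4 ≤ 9*cos(pi/9)/(cos(pi/9) + 1) ≤ 5: both strict.

9*cos(pi/9)/(cos(pi/9) + 1)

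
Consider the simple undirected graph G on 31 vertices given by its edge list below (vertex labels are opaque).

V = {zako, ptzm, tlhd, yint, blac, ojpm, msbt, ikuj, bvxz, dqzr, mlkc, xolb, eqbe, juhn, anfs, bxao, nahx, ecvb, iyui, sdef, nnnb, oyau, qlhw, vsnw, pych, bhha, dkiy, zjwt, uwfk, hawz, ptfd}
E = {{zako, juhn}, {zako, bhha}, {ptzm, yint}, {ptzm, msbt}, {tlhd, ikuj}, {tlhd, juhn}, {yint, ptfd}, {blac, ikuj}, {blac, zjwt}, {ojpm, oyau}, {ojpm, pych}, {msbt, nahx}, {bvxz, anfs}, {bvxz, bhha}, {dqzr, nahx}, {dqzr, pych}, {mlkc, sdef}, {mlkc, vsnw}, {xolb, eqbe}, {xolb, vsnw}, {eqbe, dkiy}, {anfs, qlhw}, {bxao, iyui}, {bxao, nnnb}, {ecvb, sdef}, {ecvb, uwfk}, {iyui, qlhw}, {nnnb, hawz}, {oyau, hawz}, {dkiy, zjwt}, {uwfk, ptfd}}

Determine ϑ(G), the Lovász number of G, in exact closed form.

31*cos(pi/31)/(cos(pi/31) + 1)

deg(iyui) = 2; N(iyui) = {bxao, qlhw}.
deg(msbt) = 2; N(msbt) = {ptzm, nahx}.
N(blac) = {ikuj, zjwt}, |N(blac)| = 2.
Vertex bhha has 2 neighbors: zako, bvxz.
2-regular, N=31; a single 31-cycle (edge-transitive).
The 16 distinct eigenvalues: [2.0, 1.9591, 1.8379, 1.6415, 1.3779, 1.0579, 0.6946, 0.3029, -0.1013, -0.5013, -0.8808, -1.2242, -1.5175, -1.7487, -1.9083, -1.9897].
−31·(-2*cos(pi/31)) / ((2)−(-2*cos(pi/31))) = 31*cos(pi/31)/(cos(pi/31) + 1) = ϑ(G).
≈ 15.46013499 (to 8 d.p.).
15 ≤ 31*cos(pi/31)/(cos(pi/31) + 1) ≤ 16: both strict.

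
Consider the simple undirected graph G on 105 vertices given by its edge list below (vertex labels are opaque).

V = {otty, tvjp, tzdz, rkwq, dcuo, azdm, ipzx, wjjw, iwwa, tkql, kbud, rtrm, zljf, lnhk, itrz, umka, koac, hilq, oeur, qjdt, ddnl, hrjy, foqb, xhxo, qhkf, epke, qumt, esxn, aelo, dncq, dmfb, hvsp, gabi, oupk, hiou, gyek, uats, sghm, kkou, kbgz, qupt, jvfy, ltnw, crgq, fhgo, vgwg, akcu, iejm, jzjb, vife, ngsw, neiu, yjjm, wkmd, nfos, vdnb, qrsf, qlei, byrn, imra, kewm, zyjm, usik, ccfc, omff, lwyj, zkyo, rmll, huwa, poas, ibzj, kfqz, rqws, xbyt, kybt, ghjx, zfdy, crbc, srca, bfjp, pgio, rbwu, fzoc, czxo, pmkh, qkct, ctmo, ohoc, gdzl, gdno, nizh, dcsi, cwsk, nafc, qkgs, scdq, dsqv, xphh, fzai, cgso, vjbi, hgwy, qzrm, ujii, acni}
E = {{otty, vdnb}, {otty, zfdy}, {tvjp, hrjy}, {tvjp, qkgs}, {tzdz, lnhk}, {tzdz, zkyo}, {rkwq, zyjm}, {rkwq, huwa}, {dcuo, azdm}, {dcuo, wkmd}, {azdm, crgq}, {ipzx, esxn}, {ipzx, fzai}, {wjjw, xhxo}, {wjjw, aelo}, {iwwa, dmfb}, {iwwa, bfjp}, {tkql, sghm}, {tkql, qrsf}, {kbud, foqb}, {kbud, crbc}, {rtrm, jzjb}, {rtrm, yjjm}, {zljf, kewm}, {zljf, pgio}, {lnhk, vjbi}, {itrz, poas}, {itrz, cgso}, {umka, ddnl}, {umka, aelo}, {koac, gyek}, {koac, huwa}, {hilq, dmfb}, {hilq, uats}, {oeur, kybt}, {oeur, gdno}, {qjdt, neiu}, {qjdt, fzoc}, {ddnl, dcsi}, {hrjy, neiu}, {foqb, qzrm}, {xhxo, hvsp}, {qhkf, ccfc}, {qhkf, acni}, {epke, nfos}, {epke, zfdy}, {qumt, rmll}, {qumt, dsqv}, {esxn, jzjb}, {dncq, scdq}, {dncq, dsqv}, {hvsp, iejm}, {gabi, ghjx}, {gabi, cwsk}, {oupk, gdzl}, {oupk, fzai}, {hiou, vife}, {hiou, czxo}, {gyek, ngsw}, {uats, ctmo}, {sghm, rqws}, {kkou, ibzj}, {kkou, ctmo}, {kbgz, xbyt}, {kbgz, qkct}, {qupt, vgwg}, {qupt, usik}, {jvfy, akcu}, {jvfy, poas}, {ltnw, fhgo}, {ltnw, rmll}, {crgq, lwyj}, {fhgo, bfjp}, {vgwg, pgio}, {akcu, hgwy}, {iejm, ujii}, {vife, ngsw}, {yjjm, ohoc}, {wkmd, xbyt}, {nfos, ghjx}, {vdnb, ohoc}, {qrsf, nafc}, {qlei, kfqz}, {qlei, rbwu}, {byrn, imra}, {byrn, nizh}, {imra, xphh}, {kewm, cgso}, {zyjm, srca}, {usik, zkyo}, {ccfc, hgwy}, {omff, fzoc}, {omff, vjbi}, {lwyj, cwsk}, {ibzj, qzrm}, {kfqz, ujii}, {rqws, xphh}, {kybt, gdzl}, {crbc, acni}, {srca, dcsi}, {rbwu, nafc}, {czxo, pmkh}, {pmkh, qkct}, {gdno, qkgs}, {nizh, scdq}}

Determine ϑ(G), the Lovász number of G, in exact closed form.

105*cos(pi/105)/(cos(pi/105) + 1)

Vertex neiu has 2 neighbors: qjdt, hrjy.
Vertex kfqz has 2 neighbors: qlei, ujii.
deg(omff) = 2; N(omff) = {fzoc, vjbi}.
Vertex ghjx has 2 neighbors: gabi, nfos.
2-regular, N=105; a single 105-cycle (edge-transitive).
Distinct eigenvalues (to 3 d.p.): [2.0, 1.996, 1.986, 1.968, 1.943, 1.911, 1.872, 1.827, 1.775, 1.717, 1.652, 1.582, 1.506, 1.425, 1.338, 1.247, 1.151, 1.051, 0.948, 0.841, 0.731, 0.618, 0.503, 0.387, 0.268, 0.149, 0.03, -0.09, -0.209, -0.328, -0.445, -0.561, -0.675, -0.786, -0.895, -1.0, -1.102, -1.2, -1.293, -1.382, -1.466, -1.545, -1.618, -1.685, -1.747, -1.802, -1.851, -1.893, -1.928, -1.956, -1.978, -1.992, -1.999].
−105·(-2*cos(pi/105)) / ((2)−(-2*cos(pi/105))) = 105*cos(pi/105)/(cos(pi/105) + 1) = ϑ(G).
≈ 52.488249 (to 6 d.p.).
Lovász sandwich 52 ≤ 105*cos(pi/105)/(cos(pi/105) + 1) ≤ 53: both strict.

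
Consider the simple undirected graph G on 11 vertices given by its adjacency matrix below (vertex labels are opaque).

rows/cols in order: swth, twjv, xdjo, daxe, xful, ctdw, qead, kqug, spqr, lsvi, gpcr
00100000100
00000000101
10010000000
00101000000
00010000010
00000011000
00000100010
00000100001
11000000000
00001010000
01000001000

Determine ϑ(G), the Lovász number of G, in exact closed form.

11*cos(pi/11)/(cos(pi/11) + 1)

deg(daxe) = 2; N(daxe) = {xdjo, xful}.
Vertex spqr has 2 neighbors: swth, twjv.
N(swth) = {xdjo, spqr}, |N(swth)| = 2.
deg(gpcr) = 2; N(gpcr) = {twjv, kqug}.
G on 11 vertices is 2-regular; a single 11-cycle (edge-transitive).
The 6 distinct eigenvalues: [2.0, 1.683, 0.831, -0.285, -1.31, -1.919].
λ_max=2, λ_min=-2*cos(pi/11); ϑ = −11·λ_min/(λ_max−λ_min) = 11*cos(pi/11)/(cos(pi/11) + 1).
Numerically 5.38630.
Lovász sandwich 5 ≤ 11*cos(pi/11)/(cos(pi/11) + 1) ≤ 6: both strict.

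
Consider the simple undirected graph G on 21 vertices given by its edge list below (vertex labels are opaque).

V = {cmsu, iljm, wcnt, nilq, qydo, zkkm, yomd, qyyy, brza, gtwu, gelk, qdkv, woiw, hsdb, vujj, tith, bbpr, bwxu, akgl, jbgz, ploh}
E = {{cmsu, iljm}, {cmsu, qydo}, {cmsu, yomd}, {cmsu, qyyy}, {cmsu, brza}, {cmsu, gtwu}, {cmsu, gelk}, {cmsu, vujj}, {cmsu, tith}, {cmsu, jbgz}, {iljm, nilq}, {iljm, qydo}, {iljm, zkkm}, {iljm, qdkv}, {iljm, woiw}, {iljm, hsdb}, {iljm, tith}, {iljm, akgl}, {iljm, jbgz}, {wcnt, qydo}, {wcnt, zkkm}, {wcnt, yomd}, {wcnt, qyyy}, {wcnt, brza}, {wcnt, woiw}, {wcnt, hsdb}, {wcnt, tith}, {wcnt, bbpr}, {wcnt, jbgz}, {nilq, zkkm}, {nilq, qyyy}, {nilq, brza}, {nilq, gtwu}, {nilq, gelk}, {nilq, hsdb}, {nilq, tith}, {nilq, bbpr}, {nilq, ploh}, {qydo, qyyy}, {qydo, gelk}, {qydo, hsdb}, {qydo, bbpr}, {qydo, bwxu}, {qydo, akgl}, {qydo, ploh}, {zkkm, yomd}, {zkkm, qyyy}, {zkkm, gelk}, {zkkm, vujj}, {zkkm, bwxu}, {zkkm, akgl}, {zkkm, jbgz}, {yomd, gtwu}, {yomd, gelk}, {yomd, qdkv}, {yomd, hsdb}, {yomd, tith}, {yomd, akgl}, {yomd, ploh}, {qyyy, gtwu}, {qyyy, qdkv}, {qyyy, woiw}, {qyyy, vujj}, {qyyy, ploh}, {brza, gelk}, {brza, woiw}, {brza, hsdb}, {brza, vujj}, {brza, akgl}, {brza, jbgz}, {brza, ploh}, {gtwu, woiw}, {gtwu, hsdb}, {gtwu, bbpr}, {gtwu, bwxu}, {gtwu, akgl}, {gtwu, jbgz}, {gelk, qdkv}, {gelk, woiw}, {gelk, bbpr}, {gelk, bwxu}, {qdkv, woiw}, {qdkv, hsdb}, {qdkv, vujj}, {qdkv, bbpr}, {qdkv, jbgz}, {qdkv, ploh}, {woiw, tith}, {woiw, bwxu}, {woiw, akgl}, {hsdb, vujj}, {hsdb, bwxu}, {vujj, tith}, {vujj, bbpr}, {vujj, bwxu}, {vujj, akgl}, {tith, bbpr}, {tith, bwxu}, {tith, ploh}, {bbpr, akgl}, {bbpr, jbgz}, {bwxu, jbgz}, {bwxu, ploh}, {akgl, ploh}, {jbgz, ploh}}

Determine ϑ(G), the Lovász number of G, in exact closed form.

Vertex woiw has 10 neighbors: iljm, wcnt, qyyy, brza, gtwu, gelk, qdkv, tith, bwxu, akgl.
deg(qdkv) = 10; N(qdkv) = {iljm, yomd, qyyy, gelk, woiw, hsdb, vujj, bbpr, jbgz, ploh}.
deg(nilq) = 10; N(nilq) = {iljm, zkkm, qyyy, brza, gtwu, gelk, hsdb, tith, bbpr, ploh}.
N(qyyy) = {cmsu, wcnt, nilq, qydo, zkkm, gtwu, qdkv, woiw, vujj, ploh}, |N(qyyy)| = 10.
G on 21 vertices is 10-regular; this is K(7,2), the Kneser graph.
Distinct eigenvalues (to 6 d.p.): [10.0, 1.0, -4.0].
−21·(-4) / ((10)−(-4)) = 6 = ϑ(G).
≈ 6.0000000 (to 7 d.p.).

6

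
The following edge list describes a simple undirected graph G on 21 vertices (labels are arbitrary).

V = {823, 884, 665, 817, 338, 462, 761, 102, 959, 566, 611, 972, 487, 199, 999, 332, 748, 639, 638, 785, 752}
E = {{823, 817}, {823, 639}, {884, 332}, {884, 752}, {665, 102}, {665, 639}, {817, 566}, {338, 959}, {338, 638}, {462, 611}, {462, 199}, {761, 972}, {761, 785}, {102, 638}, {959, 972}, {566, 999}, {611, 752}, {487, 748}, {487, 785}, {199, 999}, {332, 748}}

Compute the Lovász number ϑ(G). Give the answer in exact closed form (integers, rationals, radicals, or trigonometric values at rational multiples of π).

Vertex 761 has 2 neighbors: 972, 785.
N(999) = {566, 199}, |N(999)| = 2.
deg(199) = 2; N(199) = {462, 999}.
Vertex 785 has 2 neighbors: 761, 487.
deg(v) = 2 for all v (|V|=21); connected 2-regular on 21 ⇒ C_{21}.
A has 11 distinct eigenvalues ≈ [2.0, 1.91115, 1.65248, 1.24698, 0.73068, 0.14946, -0.44504, -1.0, -1.4661, -1.80194, -1.97766].
λ_max=2, λ_min=-2*cos(pi/21); ϑ = −21·λ_min/(λ_max−λ_min) = 21*cos(pi/21)/(cos(pi/21) + 1).
ϑ(G) ≈ 10.441032529.
Sandwich: α(G)=10 ≤ ϑ(G)=21*cos(pi/21)/(cos(pi/21) + 1) ≤ χ(Ḡ)=11 (both strict).

21*cos(pi/21)/(cos(pi/21) + 1)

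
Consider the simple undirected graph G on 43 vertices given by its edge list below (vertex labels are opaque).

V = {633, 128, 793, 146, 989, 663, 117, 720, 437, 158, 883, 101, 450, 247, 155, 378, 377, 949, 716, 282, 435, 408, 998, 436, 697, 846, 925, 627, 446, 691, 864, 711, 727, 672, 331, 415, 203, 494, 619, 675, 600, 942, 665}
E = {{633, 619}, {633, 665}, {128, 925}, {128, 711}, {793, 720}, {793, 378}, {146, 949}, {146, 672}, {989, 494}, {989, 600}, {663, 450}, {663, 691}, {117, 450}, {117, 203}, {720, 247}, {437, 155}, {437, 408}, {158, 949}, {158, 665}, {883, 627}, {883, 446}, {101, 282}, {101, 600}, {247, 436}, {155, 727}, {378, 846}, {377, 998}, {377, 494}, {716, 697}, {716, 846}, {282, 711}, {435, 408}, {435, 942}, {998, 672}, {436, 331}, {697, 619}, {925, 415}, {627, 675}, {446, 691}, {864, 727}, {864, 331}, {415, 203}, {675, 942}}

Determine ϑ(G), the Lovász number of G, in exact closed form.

Vertex 675 has 2 neighbors: 627, 942.
deg(665) = 2; N(665) = {633, 158}.
deg(331) = 2; N(331) = {436, 864}.
deg(864) = 2; N(864) = {727, 331}.
Every vertex has degree 2 (N=43); a single 43-cycle (edge-transitive).
Distinct eigenvalues (to 6 d.p.): [2.0, 1.978687, 1.915201, 1.810896, 1.667996, 1.489544, 1.279346, 1.041881, 0.782209, 0.505867, 0.218742, -0.073044, -0.363274, -0.645761, -0.914485, -1.163718, -1.388148, -1.582993, -1.744099, -1.868032, -1.952152, -1.994665].
−43·(-2*cos(pi/43)) / ((2)−(-2*cos(pi/43))) = 43*cos(pi/43)/(cos(pi/43) + 1) = ϑ(G).
ϑ(G) ≈ 21.471283746.
21 ≤ 43*cos(pi/43)/(cos(pi/43) + 1) ≤ 22: both strict.

43*cos(pi/43)/(cos(pi/43) + 1)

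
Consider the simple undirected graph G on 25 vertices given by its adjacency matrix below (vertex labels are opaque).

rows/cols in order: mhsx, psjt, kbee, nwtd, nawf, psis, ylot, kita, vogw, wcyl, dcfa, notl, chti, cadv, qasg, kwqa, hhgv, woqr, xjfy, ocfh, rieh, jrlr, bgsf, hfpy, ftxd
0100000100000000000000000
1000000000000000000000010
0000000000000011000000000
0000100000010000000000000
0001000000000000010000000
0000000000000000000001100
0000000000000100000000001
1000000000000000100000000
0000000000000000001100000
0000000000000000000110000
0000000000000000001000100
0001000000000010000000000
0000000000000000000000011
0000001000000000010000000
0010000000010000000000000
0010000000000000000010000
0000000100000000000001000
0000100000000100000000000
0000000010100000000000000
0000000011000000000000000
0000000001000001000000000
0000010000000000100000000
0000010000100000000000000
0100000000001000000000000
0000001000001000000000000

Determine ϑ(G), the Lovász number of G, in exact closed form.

25*cos(pi/25)/(cos(pi/25) + 1)

deg(vogw) = 2; N(vogw) = {xjfy, ocfh}.
deg(cadv) = 2; N(cadv) = {ylot, woqr}.
N(jrlr) = {psis, hhgv}, |N(jrlr)| = 2.
N(hhgv) = {kita, jrlr}, |N(hhgv)| = 2.
deg(v) = 2 for all v (|V|=25); this is C_{25}, the 25-cycle.
The 13 distinct eigenvalues: [2.0, 1.937166, 1.752613, 1.457937, 1.071654, 0.618034, 0.125581, -0.374763, -0.851559, -1.274848, -1.618034, -1.859553, -1.984229].
Lovász: ϑ = −25(-2*cos(pi/25))/(2+-(-1)*2*cos(pi/25)) = 25*cos(pi/25)/(cos(pi/25) + 1).
ϑ(G) ≈ 12.4505218.
Lovász sandwich 12 ≤ 25*cos(pi/25)/(cos(pi/25) + 1) ≤ 13: both strict.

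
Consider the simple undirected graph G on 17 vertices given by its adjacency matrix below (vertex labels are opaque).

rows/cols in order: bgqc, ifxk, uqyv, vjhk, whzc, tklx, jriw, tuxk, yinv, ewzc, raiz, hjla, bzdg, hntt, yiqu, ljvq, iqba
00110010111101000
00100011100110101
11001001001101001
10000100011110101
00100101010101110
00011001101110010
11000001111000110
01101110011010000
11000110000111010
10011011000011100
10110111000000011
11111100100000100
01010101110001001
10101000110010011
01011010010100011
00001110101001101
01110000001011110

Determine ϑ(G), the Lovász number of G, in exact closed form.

sqrt(17)

deg(uqyv) = 8; N(uqyv) = {bgqc, ifxk, whzc, tuxk, raiz, hjla, hntt, iqba}.
deg(tklx) = 8; N(tklx) = {vjhk, whzc, tuxk, yinv, raiz, hjla, bzdg, ljvq}.
Vertex ljvq has 8 neighbors: whzc, tklx, jriw, yinv, raiz, hntt, yiqu, iqba.
deg(hjla) = 8; N(hjla) = {bgqc, ifxk, uqyv, vjhk, whzc, tklx, yinv, yiqu}.
Every vertex has degree 8 (N=17); SR(17,8,3,4) — a Paley graph.
spec(A) ≈ [8.0, 1.562, -2.562] (distinct, 3 d.p.).
Lovász: ϑ = −17(-sqrt(17)/2 - 1/2)/(8+-(-sqrt(17)/2 - 1/2)) = sqrt(17).
≈ 4.123105626 (to 9 d.p.).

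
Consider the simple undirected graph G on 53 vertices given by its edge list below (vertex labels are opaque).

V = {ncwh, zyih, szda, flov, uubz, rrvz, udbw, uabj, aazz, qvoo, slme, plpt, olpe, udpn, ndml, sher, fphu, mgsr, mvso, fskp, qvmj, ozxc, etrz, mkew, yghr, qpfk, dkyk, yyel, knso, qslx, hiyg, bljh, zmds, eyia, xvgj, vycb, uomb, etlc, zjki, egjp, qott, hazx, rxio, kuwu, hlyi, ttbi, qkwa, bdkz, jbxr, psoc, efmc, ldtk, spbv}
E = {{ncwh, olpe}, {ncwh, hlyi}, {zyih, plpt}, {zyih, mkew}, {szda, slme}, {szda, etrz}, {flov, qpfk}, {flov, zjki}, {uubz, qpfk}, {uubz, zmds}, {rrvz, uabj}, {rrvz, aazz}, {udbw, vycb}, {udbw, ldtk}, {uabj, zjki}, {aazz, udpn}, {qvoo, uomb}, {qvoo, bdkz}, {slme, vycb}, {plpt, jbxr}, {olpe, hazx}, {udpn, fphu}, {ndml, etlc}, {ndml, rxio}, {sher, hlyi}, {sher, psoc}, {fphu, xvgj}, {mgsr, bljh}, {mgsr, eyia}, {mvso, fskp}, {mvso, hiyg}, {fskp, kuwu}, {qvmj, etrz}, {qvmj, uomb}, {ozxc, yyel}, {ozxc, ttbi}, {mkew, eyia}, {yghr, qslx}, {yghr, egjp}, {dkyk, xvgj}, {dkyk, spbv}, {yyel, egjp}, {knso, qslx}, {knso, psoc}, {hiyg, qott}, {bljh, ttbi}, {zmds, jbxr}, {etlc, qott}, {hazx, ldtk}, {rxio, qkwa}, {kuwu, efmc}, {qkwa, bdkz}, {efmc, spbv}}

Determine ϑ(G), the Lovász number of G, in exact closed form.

N(psoc) = {sher, knso}, |N(psoc)| = 2.
deg(yyel) = 2; N(yyel) = {ozxc, egjp}.
deg(bdkz) = 2; N(bdkz) = {qvoo, qkwa}.
deg(mvso) = 2; N(mvso) = {fskp, hiyg}.
G on 53 vertices is 2-regular; the odd cycle C_{53}.
Distinct eigenvalues (to 6 d.p.): [2.0, 1.985962, 1.944046, 1.874839, 1.779314, 1.658811, 1.515022, 1.349966, 1.165959, 0.965584, 0.751655, 0.527174, 0.295293, 0.059267, -0.177592, -0.411957, -0.64054, -0.86013, -1.067647, -1.260176, -1.435015, -1.589709, -1.722087, -1.830291, -1.912802, -1.968461, -1.996487].
With N=53: ϑ(G) = 53·(-(-1)*2*cos(pi/53))/(2−(-2*cos(pi/53))) = 53*cos(pi/53)/(cos(pi/53) + 1).
ϑ(G) ≈ 26.47671.
Sandwich: α(G)=26 ≤ ϑ(G)=53*cos(pi/53)/(cos(pi/53) + 1) ≤ χ(Ḡ)=27 (both strict).

53*cos(pi/53)/(cos(pi/53) + 1)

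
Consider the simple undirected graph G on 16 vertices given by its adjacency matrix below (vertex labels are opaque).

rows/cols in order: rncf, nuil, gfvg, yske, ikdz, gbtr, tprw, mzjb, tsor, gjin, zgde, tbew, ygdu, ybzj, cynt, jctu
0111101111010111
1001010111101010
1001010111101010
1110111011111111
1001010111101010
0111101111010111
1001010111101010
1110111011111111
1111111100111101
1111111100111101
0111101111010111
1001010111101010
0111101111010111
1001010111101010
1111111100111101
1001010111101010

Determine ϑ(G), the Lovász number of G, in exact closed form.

7

Vertex cynt has 13 neighbors: rncf, nuil, gfvg, yske, ikdz, gbtr, tprw, mzjb, zgde, tbew, ygdu, ybzj, jctu.
deg(jctu) = 9; N(jctu) = {rncf, yske, gbtr, mzjb, tsor, gjin, zgde, ygdu, cynt}.
Vertex mzjb has 14 neighbors: rncf, nuil, gfvg, ikdz, gbtr, tprw, tsor, gjin, zgde, tbew, ygdu, ybzj, cynt, jctu.
Vertex tprw has 9 neighbors: rncf, yske, gbtr, mzjb, tsor, gjin, zgde, ygdu, cynt.
Complete multipartite on [7, 4, 3, 2]: sandwich collapses at ϑ=7.
Numerically 7.0000.
Sandwich: α(G)=7 ≤ ϑ(G)=7 ≤ χ(Ḡ)=7 (collapsed).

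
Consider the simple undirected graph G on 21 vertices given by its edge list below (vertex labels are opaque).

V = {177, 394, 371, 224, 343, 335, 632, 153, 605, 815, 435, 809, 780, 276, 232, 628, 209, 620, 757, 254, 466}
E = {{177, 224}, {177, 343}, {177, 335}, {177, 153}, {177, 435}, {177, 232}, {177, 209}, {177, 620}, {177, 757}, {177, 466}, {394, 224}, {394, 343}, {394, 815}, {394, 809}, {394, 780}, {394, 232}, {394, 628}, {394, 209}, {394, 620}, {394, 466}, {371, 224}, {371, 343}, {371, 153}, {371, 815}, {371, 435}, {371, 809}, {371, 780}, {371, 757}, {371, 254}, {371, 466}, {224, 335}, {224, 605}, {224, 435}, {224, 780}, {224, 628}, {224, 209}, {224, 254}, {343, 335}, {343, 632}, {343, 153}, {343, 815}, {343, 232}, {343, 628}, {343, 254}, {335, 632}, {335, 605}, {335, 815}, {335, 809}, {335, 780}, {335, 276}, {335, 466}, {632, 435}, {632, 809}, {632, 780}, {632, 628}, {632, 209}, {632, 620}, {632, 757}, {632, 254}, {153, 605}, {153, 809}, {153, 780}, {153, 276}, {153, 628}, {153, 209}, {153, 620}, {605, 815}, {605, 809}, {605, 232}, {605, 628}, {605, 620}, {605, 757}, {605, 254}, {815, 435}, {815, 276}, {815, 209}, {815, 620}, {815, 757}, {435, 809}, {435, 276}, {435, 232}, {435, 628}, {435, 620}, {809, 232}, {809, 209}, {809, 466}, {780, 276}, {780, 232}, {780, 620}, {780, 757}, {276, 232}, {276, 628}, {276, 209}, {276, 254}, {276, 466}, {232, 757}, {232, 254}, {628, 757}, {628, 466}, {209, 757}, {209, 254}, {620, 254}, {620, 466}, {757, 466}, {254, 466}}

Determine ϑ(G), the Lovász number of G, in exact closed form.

Vertex 466 has 10 neighbors: 177, 394, 371, 335, 809, 276, 628, 620, 757, 254.
deg(335) = 10; N(335) = {177, 224, 343, 632, 605, 815, 809, 780, 276, 466}.
Vertex 177 has 10 neighbors: 224, 343, 335, 153, 435, 232, 209, 620, 757, 466.
deg(209) = 10; N(209) = {177, 394, 224, 632, 153, 815, 809, 276, 757, 254}.
Regular of degree 10 on 21 vertices: Kneser K(7,2) on C(7,2)=21 vertices.
The 3 distinct eigenvalues: [10.0, 1.0, -4.0].
−21·(-4) / ((10)−(-4)) = 6 = ϑ(G).
= 6.000000… (decimal).

6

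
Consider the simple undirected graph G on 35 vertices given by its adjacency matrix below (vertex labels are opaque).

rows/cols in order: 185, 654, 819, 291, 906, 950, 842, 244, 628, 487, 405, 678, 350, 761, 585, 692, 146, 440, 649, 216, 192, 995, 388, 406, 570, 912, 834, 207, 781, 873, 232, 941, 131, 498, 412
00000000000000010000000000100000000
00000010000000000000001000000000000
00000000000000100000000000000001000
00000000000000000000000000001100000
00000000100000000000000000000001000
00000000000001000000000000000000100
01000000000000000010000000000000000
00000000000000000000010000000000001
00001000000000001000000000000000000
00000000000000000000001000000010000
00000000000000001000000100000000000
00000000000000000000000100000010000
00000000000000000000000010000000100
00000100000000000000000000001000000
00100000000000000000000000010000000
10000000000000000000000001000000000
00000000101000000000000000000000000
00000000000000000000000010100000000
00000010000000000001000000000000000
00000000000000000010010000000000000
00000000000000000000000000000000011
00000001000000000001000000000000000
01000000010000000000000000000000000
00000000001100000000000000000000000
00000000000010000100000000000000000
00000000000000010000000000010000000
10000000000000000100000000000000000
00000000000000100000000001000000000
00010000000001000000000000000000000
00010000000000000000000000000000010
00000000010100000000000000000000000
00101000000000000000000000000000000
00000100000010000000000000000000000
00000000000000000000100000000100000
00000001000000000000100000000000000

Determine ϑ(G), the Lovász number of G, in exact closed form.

35*cos(pi/35)/(cos(pi/35) + 1)

deg(185) = 2; N(185) = {692, 834}.
deg(906) = 2; N(906) = {628, 941}.
deg(570) = 2; N(570) = {350, 440}.
N(995) = {244, 216}, |N(995)| = 2.
G on 35 vertices is 2-regular; this is C_{35}, the 35-cycle.
spec(A) ≈ [2.0, 1.967859, 1.87247, 1.716898, 1.506143, 1.24698, 0.947737, 0.618034, 0.268467, -0.08973, -0.445042, -0.78605, -1.101794, -1.382125, -1.618034, -1.801938, -1.927926, -1.991949] (distinct, 6 d.p.).
−35·(-2*cos(pi/35)) / ((2)−(-2*cos(pi/35))) = 35*cos(pi/35)/(cos(pi/35) + 1) = ϑ(G).
Numerically 17.4647040.
17 ≤ 35*cos(pi/35)/(cos(pi/35) + 1) ≤ 18: both strict.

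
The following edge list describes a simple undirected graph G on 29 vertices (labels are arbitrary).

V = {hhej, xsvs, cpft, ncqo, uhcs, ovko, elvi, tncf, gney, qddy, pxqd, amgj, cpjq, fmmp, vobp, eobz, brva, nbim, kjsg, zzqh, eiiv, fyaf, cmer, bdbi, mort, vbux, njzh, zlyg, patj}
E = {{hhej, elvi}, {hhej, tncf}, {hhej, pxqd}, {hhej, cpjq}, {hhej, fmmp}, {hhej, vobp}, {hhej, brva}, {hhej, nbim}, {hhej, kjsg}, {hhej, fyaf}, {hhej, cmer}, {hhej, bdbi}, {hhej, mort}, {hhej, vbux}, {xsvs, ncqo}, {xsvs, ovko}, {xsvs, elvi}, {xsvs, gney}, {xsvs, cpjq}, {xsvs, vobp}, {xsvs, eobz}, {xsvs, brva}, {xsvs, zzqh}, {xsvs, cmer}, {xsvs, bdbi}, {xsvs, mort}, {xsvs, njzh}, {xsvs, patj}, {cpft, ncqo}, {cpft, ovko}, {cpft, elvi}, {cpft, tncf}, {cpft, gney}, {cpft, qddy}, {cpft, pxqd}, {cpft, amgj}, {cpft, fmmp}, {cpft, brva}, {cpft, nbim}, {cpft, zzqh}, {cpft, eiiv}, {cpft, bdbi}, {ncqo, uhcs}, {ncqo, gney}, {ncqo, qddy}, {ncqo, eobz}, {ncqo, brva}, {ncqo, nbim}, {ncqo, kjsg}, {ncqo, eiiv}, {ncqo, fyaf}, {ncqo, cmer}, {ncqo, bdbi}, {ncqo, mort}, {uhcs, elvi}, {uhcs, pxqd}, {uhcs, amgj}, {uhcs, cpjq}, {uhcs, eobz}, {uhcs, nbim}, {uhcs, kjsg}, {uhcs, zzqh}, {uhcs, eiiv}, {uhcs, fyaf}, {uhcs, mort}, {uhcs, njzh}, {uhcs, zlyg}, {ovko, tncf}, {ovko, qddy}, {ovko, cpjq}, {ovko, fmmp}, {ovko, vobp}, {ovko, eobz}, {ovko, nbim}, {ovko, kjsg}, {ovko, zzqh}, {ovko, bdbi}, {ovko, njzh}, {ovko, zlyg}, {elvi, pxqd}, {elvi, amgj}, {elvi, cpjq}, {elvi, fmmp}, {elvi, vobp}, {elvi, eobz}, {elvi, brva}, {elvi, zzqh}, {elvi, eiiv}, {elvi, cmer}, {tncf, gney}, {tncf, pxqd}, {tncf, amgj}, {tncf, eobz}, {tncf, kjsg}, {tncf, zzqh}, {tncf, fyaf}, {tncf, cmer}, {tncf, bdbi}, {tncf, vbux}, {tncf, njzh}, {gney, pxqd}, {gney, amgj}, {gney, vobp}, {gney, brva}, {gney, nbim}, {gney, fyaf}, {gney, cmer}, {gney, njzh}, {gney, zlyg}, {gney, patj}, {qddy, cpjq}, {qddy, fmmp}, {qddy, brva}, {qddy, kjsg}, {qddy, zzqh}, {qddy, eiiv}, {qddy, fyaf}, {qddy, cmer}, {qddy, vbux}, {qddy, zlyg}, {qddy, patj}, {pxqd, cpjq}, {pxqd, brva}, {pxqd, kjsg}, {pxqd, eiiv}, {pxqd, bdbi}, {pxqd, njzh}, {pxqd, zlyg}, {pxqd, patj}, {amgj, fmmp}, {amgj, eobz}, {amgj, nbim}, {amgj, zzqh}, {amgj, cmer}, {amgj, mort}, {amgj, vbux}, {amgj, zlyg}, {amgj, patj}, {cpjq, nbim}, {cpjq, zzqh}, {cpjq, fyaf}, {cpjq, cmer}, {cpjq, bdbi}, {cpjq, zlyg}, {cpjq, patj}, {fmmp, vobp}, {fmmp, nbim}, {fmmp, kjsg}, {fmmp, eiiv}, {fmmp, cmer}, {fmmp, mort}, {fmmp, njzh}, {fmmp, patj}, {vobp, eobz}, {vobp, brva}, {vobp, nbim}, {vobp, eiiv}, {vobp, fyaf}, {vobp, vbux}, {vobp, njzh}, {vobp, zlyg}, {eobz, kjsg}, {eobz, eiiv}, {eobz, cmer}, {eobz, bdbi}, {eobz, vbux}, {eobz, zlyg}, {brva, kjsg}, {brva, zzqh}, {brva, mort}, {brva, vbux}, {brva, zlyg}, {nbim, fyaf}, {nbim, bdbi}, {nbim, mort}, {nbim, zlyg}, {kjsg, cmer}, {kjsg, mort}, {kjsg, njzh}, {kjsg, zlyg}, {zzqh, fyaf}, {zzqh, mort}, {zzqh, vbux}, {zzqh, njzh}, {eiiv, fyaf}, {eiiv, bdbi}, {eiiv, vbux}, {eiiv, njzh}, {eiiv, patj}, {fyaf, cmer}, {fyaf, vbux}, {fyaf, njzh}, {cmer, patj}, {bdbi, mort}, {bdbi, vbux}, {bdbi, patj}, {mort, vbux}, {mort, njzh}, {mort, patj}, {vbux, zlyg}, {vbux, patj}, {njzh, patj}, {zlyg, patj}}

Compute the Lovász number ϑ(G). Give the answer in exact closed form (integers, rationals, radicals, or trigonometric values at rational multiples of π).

N(qddy) = {cpft, ncqo, ovko, cpjq, fmmp, brva, kjsg, zzqh, eiiv, fyaf, cmer, vbux, zlyg, patj}, |N(qddy)| = 14.
Vertex vbux has 14 neighbors: hhej, tncf, qddy, amgj, vobp, eobz, brva, zzqh, eiiv, fyaf, bdbi, mort, zlyg, patj.
N(tncf) = {hhej, cpft, ovko, gney, pxqd, amgj, eobz, kjsg, zzqh, fyaf, cmer, bdbi, vbux, njzh}, |N(tncf)| = 14.
Vertex ncqo has 14 neighbors: xsvs, cpft, uhcs, gney, qddy, eobz, brva, nbim, kjsg, eiiv, fyaf, cmer, bdbi, mort.
Regular of degree 14 on 29 vertices: Paley(29): SR with (k,λ,μ)=(14,6,7).
A has 3 distinct eigenvalues ≈ [14.0, 2.192582, -3.192582].
Lovász: ϑ = −29(-sqrt(29)/2 - 1/2)/(14+-(-sqrt(29)/2 - 1/2)) = sqrt(29).
= 5.385165… (decimal).

sqrt(29)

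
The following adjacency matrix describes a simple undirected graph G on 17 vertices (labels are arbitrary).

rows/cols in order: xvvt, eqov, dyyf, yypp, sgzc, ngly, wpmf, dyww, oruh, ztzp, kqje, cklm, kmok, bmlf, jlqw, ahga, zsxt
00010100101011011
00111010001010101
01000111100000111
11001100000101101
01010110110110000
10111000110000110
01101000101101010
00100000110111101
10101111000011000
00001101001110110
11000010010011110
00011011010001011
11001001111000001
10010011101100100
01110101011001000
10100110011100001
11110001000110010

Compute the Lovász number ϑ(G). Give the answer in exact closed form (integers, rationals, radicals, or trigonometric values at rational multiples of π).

Vertex kqje has 8 neighbors: xvvt, eqov, wpmf, ztzp, kmok, bmlf, jlqw, ahga.
Vertex ahga has 8 neighbors: xvvt, dyyf, ngly, wpmf, ztzp, kqje, cklm, zsxt.
N(kmok) = {xvvt, eqov, sgzc, dyww, oruh, ztzp, kqje, zsxt}, |N(kmok)| = 8.
Vertex cklm has 8 neighbors: yypp, sgzc, wpmf, dyww, ztzp, bmlf, ahga, zsxt.
17-vertex 8-regular graph: Paley(17): SR with (k,λ,μ)=(8,3,4).
A has 3 distinct eigenvalues ≈ [8.0, 1.562, -2.562].
Lovász: ϑ = −17(-sqrt(17)/2 - 1/2)/(8+-(-sqrt(17)/2 - 1/2)) = sqrt(17).
ϑ(G) ≈ 4.123106.

sqrt(17)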